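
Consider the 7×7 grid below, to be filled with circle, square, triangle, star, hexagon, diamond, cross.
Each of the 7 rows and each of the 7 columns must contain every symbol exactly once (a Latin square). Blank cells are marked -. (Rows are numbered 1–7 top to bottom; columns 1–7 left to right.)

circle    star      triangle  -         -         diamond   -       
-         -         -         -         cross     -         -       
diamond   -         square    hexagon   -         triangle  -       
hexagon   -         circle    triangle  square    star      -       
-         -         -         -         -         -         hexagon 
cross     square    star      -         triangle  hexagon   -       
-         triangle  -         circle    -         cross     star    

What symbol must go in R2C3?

Row 1, column 5: row 1 has {circle, triangle, star, diamond} and column 5 has {square, triangle, cross}, leaving only hexagon.
Row 6, column 4: row 6 has {square, triangle, star, hexagon, cross} and column 4 has {circle, triangle, hexagon}, leaving only diamond.
Row 6, column 7: row 6 has {square, triangle, star, hexagon, diamond, cross} and column 7 has {star, hexagon}, leaving only circle.
Row 3, column 7: row 3 has {square, triangle, hexagon, diamond} and column 7 has {circle, star, hexagon}, leaving only cross.
Row 1, column 7: row 1 has {circle, triangle, star, hexagon, diamond} and column 7 has {circle, star, hexagon, cross}, leaving only square.
Row 1, column 4: row 1 has {circle, square, triangle, star, hexagon, diamond} and column 4 has {circle, triangle, hexagon, diamond}, leaving only cross.
Row 3, column 2: row 3 has {square, triangle, hexagon, diamond, cross} and column 2 has {square, triangle, star}, leaving only circle.
Row 3, column 5: row 3 has {circle, square, triangle, hexagon, diamond, cross} and column 5 has {square, triangle, hexagon, cross}, leaving only star.
Row 4, column 7: row 4 has {circle, square, triangle, star, hexagon} and column 7 has {circle, square, star, hexagon, cross}, leaving only diamond.
Row 2, column 7: row 2 has {cross} and column 7 has {circle, square, star, hexagon, diamond, cross}, leaving only triangle.
Row 4, column 2: row 4 has {circle, square, triangle, star, hexagon, diamond} and column 2 has {circle, square, triangle, star}, leaving only cross.
Row 5, column 2: row 5 has {hexagon} and column 2 has {circle, square, triangle, star, cross}, leaving only diamond.
Row 2, column 2: row 2 has {triangle, cross} and column 2 has {circle, square, triangle, star, diamond, cross}, leaving only hexagon.
Row 2 already has {triangle, hexagon, cross} and column 3 already has {circle, square, triangle, star}, so row 2, column 3 must be diamond.

diamond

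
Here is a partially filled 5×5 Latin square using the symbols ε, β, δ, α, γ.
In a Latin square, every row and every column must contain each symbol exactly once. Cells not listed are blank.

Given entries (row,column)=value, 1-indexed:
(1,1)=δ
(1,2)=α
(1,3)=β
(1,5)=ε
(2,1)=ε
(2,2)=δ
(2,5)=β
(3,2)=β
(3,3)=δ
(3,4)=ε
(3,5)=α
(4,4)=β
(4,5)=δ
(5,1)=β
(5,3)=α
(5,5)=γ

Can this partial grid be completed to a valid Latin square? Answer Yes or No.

No row or column among the givens repeats a symbol, and propagating forced cells runs into no contradiction.
One valid completion exists (for instance, δ α β γ ε / ε δ γ α β / γ β δ ε α / α γ ε β δ / β ε α δ γ).

Yes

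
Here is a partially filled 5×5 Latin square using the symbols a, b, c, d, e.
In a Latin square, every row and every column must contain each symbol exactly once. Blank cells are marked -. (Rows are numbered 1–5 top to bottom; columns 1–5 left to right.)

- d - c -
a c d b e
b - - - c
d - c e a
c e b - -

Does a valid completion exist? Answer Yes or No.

Yes

No row or column among the givens repeats a symbol, and propagating forced cells runs into no contradiction.
One valid completion exists (for instance, e d a c b / a c d b e / b a e d c / d b c e a / c e b a d).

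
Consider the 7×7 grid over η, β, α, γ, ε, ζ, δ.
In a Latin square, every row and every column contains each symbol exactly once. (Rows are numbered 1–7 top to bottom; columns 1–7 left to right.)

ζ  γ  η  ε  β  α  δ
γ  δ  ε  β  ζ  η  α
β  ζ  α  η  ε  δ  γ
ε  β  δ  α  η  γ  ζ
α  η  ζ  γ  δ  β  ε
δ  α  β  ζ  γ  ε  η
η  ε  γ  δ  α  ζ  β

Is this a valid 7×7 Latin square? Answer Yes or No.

Yes

Each row is a permutation of the 7 symbols, and so is each column.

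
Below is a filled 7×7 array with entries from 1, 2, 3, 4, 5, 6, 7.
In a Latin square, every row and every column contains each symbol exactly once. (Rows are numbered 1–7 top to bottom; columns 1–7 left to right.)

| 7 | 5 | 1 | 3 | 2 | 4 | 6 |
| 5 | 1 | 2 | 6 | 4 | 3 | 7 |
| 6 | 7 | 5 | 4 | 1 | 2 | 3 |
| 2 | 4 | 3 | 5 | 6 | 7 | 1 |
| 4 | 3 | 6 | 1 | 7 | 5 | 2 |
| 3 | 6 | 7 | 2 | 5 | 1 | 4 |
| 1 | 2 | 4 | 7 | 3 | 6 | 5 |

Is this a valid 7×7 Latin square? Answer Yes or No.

Each row is a permutation of the 7 symbols, and so is each column.

Yes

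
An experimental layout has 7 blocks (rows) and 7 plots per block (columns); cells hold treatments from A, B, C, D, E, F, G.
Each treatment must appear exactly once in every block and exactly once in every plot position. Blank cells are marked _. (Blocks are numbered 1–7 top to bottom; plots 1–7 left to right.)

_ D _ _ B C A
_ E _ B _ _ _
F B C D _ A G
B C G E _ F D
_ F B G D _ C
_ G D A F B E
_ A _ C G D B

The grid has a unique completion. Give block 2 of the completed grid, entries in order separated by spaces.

D E A B C G F

Block 2, plot 6: block 2 has {B, E} and plot 6 has {A, B, C, D, F}, leaving only G.
Block 2, plot 7: block 2 has {B, E, G} and plot 7 has {A, B, C, D, E, G}, leaving only F.
Block 2, plot 3: block 2 has {B, E, F, G} and plot 3 has {B, C, D, G}, leaving only A.
Block 2, plot 5: block 2 has {A, B, E, F, G} and plot 5 has {B, D, F, G}, leaving only C.
Block 2, plot 1: block 2 has {A, B, C, E, F, G} and plot 1 has {B, F}, leaving only D.
So block 2 reads: D E A B C G F.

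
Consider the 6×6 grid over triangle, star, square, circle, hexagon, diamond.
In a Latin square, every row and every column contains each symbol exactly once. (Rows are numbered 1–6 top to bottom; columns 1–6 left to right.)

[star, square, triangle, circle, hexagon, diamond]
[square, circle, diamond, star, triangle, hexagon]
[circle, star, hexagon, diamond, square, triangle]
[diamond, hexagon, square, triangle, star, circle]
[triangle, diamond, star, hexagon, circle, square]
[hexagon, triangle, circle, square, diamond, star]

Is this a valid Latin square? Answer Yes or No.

Yes

Each row is a permutation of the 6 symbols, and so is each column.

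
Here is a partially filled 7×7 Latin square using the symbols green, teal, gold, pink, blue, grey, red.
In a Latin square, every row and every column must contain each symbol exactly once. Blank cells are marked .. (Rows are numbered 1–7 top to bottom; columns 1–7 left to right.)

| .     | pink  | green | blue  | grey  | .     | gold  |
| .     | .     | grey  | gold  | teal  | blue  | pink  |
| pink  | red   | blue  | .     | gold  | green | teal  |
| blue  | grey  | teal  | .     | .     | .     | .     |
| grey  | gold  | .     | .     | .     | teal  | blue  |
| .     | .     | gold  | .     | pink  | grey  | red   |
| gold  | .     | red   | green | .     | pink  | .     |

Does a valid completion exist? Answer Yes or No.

Yes

No row or column among the givens repeats a symbol, and propagating forced cells runs into no contradiction.
One valid completion exists (for instance, teal pink green blue grey red gold / red green grey gold teal blue pink / pink red blue grey gold green teal / blue grey teal pink red gold green / grey gold pink red green teal blue / green blue gold teal pink grey red / gold teal red green blue pink grey).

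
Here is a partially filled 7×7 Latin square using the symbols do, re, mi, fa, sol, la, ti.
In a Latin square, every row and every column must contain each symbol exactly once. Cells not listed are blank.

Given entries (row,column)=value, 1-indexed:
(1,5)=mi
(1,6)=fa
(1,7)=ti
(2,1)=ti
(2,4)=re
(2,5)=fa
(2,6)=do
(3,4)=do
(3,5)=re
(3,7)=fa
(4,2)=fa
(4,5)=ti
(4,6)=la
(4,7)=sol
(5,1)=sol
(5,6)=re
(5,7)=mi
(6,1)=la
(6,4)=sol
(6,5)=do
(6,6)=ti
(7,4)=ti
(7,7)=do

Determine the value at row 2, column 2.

sol

Row 1, column 4: row 1 has {mi, fa, ti} and column 4 has {do, re, sol, ti}, leaving only la.
Row 2, column 7: row 2 has {do, re, fa, ti} and column 7 has {do, mi, fa, sol, ti}, leaving only la.
Row 3, column 1: row 3 has {do, re, fa} and column 1 has {sol, la, ti}, leaving only mi.
Row 3, column 6: row 3 has {do, re, mi, fa} and column 6 has {do, re, fa, la, ti}, leaving only sol.
Row 4, column 4: row 4 has {fa, sol, la, ti} and column 4 has {do, re, sol, la, ti}, leaving only mi.
Row 5, column 4: row 5 has {re, mi, sol} and column 4 has {do, re, mi, sol, la, ti}, leaving only fa.
Row 5, column 5: row 5 has {re, mi, fa, sol} and column 5 has {do, re, mi, fa, ti}, leaving only la.
Row 6, column 7: row 6 has {do, sol, la, ti} and column 7 has {do, mi, fa, sol, la, ti}, leaving only re.
Row 6, column 2: row 6 has {do, re, sol, la, ti} and column 2 has {fa}, leaving only mi.
Row 2 already has {do, re, fa, la, ti} and column 2 already has {mi, fa}, so row 2, column 2 must be sol.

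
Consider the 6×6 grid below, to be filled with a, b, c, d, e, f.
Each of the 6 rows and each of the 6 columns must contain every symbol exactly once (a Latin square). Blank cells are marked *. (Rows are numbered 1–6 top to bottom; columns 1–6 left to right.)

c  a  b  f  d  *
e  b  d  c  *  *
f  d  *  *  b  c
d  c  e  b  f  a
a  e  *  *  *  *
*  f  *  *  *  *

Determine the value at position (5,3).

Row 1, column 6: row 1 has {a, b, c, d, f} and column 6 has {a, c}, leaving only e.
Row 2, column 5: row 2 has {b, c, d, e} and column 5 has {b, d, f}, leaving only a.
Row 2, column 6: row 2 has {a, b, c, d, e} and column 6 has {a, c, e}, leaving only f.
Row 3, column 3: row 3 has {b, c, d, f} and column 3 has {b, d, e}, leaving only a.
Row 3, column 4: row 3 has {a, b, c, d, f} and column 4 has {b, c, f}, leaving only e.
Row 5, column 4: row 5 has {a, e} and column 4 has {b, c, e, f}, leaving only d.
Row 5, column 5: row 5 has {a, d, e} and column 5 has {a, b, d, f}, leaving only c.
Row 5 already has {a, c, d, e} and column 3 already has {a, b, d, e}, so row 5, column 3 must be f.

f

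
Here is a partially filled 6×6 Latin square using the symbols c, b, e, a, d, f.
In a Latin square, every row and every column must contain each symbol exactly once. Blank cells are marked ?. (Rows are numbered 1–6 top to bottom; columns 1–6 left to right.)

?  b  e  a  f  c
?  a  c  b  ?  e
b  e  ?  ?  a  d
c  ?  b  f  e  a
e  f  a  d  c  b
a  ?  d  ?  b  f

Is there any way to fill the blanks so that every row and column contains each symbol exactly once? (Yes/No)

No row or column among the givens repeats a symbol, and propagating forced cells runs into no contradiction.
One valid completion exists (for instance, d b e a f c / f a c b d e / b e f c a d / c d b f e a / e f a d c b / a c d e b f).

Yes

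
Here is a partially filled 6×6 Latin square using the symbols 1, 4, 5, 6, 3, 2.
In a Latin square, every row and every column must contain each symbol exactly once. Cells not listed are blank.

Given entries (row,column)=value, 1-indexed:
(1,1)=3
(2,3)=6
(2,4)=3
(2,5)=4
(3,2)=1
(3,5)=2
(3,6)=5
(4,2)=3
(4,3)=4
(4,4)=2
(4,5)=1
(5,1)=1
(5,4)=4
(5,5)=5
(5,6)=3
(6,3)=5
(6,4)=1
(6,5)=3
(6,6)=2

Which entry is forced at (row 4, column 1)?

Row 1, column 5: row 1 has {3} and column 5 has {1, 4, 5, 3, 2}, leaving only 6.
Row 1, column 4: row 1 has {6, 3} and column 4 has {1, 4, 3, 2}, leaving only 5.
Row 2, column 6: row 2 has {4, 6, 3} and column 6 has {5, 3, 2}, leaving only 1.
Row 1, column 6: row 1 has {5, 6, 3} and column 6 has {1, 5, 3, 2}, leaving only 4.
Row 1, column 2: row 1 has {4, 5, 6, 3} and column 2 has {1, 3}, leaving only 2.
Row 1, column 3: row 1 has {4, 5, 6, 3, 2} and column 3 has {4, 5, 6}, leaving only 1.
Row 2, column 2: row 2 has {1, 4, 6, 3} and column 2 has {1, 3, 2}, leaving only 5.
Row 2, column 1: row 2 has {1, 4, 5, 6, 3} and column 1 has {1, 3}, leaving only 2.
Row 3, column 3: row 3 has {1, 5, 2} and column 3 has {1, 4, 5, 6}, leaving only 3.
Row 3, column 4: row 3 has {1, 5, 3, 2} and column 4 has {1, 4, 5, 3, 2}, leaving only 6.
Row 3, column 1: row 3 has {1, 5, 6, 3, 2} and column 1 has {1, 3, 2}, leaving only 4.
Row 4, column 6: row 4 has {1, 4, 3, 2} and column 6 has {1, 4, 5, 3, 2}, leaving only 6.
Row 4 already has {1, 4, 6, 3, 2} and column 1 already has {1, 4, 3, 2}, so row 4, column 1 must be 5.

5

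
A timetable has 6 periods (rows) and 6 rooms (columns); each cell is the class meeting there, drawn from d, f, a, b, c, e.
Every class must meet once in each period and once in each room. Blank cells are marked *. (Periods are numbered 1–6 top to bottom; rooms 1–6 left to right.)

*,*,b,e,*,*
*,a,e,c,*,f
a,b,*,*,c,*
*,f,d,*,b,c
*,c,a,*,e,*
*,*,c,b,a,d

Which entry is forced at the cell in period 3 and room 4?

d

Period 1, room 2: period 1 has {b, e} and room 2 has {f, a, b, c}, leaving only d.
Period 1, room 5: period 1 has {d, b, e} and room 5 has {a, b, c, e}, leaving only f.
Period 1, room 1: period 1 has {d, f, b, e} and room 1 has {a}, leaving only c.
Period 1, room 6: period 1 has {d, f, b, c, e} and room 6 has {d, f, c}, leaving only a.
Period 2, room 5: period 2 has {f, a, c, e} and room 5 has {f, a, b, c, e}, leaving only d.
Period 2, room 1: period 2 has {d, f, a, c, e} and room 1 has {a, c}, leaving only b.
Period 3, room 3: period 3 has {a, b, c} and room 3 has {d, a, b, c, e}, leaving only f.
Period 3 already has {f, a, b, c} and room 4 already has {b, c, e}, so period 3, room 4 must be d.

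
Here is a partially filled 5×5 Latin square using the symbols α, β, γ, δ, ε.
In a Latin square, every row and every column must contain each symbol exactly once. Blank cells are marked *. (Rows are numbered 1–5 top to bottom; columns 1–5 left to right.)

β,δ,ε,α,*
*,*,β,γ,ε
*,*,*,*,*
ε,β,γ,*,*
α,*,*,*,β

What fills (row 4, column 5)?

Row 1, column 5: row 1 has {α, β, δ, ε} and column 5 has {β, ε}, leaving only γ.
Row 2, column 1: row 2 has {β, γ, ε} and column 1 has {α, β, ε}, leaving only δ.
Row 2, column 2: row 2 has {β, γ, δ, ε} and column 2 has {β, δ}, leaving only α.
Row 3, column 1: row 3 has {} and column 1 has {α, β, δ, ε}, leaving only γ.
Row 3, column 2: row 3 has {γ} and column 2 has {α, β, δ}, leaving only ε.
Row 4, column 4: row 4 has {β, γ, ε} and column 4 has {α, γ}, leaving only δ.
Row 4 already has {β, γ, δ, ε} and column 5 already has {β, γ, ε}, so row 4, column 5 must be α.

α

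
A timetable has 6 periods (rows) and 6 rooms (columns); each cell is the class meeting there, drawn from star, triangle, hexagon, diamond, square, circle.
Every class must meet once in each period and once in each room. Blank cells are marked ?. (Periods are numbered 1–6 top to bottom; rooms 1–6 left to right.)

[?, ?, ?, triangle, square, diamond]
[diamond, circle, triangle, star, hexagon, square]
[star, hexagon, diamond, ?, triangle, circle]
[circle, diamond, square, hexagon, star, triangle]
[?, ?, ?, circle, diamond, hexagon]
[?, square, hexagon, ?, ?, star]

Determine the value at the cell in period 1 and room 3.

circle

Period 1, room 1: period 1 has {triangle, diamond, square} and room 1 has {star, diamond, circle}, leaving only hexagon.
Period 1, room 2: period 1 has {triangle, hexagon, diamond, square} and room 2 has {hexagon, diamond, square, circle}, leaving only star.
Period 1 already has {star, triangle, hexagon, diamond, square} and room 3 already has {triangle, hexagon, diamond, square}, so period 1, room 3 must be circle.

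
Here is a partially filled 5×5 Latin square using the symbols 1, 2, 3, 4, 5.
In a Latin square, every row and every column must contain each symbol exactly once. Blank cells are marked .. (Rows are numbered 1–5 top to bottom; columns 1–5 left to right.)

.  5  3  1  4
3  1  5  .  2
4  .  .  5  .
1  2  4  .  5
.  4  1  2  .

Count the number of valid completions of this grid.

1

Row 1, column 1: eliminating its row and column leaves {2}.
Row 2, column 4: eliminating its row and column leaves {4}.
Row 3, column 2: eliminating its row and column leaves {3}.
Row 3, column 3: eliminating its row and column leaves {2}.
Row 3, column 5: eliminating its row and column leaves {1, 3}.
Row 4, column 4: eliminating its row and column leaves {3}.
Row 5, column 1: eliminating its row and column leaves {5}.
Row 5, column 5: eliminating its row and column leaves {3}.
Only one assignment across all blanks avoids any row or column repeat, giving 1 completion.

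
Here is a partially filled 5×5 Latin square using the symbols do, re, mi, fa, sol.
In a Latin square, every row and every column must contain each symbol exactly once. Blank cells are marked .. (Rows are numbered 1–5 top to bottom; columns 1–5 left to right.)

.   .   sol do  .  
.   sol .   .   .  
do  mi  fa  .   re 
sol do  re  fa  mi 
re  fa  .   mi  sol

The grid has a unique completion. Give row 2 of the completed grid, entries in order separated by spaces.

fa sol mi re do

Row 2, column 4: row 2 has {sol} and column 4 has {do, mi, fa}, leaving only re.
Row 1, column 2: row 1 has {do, sol} and column 2 has {do, mi, fa, sol}, leaving only re.
Row 1, column 5: row 1 has {do, re, sol} and column 5 has {re, mi, sol}, leaving only fa.
Row 2, column 5: row 2 has {re, sol} and column 5 has {re, mi, fa, sol}, leaving only do.
Row 2, column 3: row 2 has {do, re, sol} and column 3 has {re, fa, sol}, leaving only mi.
Row 2, column 1: row 2 has {do, re, mi, sol} and column 1 has {do, re, sol}, leaving only fa.
So row 2 reads: fa sol mi re do.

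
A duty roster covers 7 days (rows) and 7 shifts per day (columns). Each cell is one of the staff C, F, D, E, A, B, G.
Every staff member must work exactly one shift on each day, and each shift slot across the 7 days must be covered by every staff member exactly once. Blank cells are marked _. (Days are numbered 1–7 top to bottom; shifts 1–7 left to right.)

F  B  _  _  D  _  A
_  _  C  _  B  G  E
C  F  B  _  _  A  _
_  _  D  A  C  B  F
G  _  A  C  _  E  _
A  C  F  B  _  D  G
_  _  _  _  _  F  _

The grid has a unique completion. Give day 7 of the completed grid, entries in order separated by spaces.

Day 1, shift 6: day 1 has {F, D, A, B} and shift 6 has {F, D, E, A, B, G}, leaving only C.
Day 2, shift 1: day 2 has {C, E, B, G} and shift 1 has {C, F, A, G}, leaving only D.
Day 2, shift 2: day 2 has {C, D, E, B, G} and shift 2 has {C, F, B}, leaving only A.
Day 2, shift 4: day 2 has {C, D, E, A, B, G} and shift 4 has {C, A, B}, leaving only F.
Day 3, shift 7: day 3 has {C, F, A, B} and shift 7 has {F, E, A, G}, leaving only D.
Day 4, shift 1: day 4 has {C, F, D, A, B} and shift 1 has {C, F, D, A, G}, leaving only E.
Day 7, shift 1: day 7 has {F} and shift 1 has {C, F, D, E, A, G}, leaving only B.
Day 7, shift 7: day 7 has {F, B} and shift 7 has {F, D, E, A, G}, leaving only C.
Day 4, shift 2: day 4 has {C, F, D, E, A, B} and shift 2 has {C, F, A, B}, leaving only G.
Day 5, shift 2: day 5 has {C, E, A, G} and shift 2 has {C, F, A, B, G}, leaving only D.
Day 7, shift 2: day 7 has {C, F, B} and shift 2 has {C, F, D, A, B, G}, leaving only E.
Day 7, shift 3: day 7 has {C, F, E, B} and shift 3 has {C, F, D, A, B}, leaving only G.
Day 7, shift 4: day 7 has {C, F, E, B, G} and shift 4 has {C, F, A, B}, leaving only D.
Day 7, shift 5: day 7 has {C, F, D, E, B, G} and shift 5 has {C, D, B}, leaving only A.
So day 7 reads: B E G D A F C.

B E G D A F C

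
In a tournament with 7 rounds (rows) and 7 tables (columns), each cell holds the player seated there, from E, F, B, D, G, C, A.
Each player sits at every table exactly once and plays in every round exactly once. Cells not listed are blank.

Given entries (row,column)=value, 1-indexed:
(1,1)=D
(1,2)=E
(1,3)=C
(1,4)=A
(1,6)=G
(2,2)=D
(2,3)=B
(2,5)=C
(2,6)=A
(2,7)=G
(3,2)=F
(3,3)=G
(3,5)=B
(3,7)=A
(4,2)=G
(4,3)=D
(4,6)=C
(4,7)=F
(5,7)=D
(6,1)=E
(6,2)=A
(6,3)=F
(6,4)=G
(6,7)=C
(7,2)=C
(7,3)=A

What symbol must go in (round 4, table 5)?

E

Round 1, table 5: round 1 has {E, D, G, C, A} and table 5 has {B, C}, leaving only F.
Round 1, table 7: round 1 has {E, F, D, G, C, A} and table 7 has {F, D, G, C, A}, leaving only B.
Round 2, table 1: round 2 has {B, D, G, C, A} and table 1 has {E, D}, leaving only F.
Round 2, table 4: round 2 has {F, B, D, G, C, A} and table 4 has {G, A}, leaving only E.
Round 3, table 1: round 3 has {F, B, G, A} and table 1 has {E, F, D}, leaving only C.
Round 3, table 4: round 3 has {F, B, G, C, A} and table 4 has {E, G, A}, leaving only D.
Round 3, table 6: round 3 has {F, B, D, G, C, A} and table 6 has {G, C, A}, leaving only E.
Round 4, table 4: round 4 has {F, D, G, C} and table 4 has {E, D, G, A}, leaving only B.
Round 4, table 1: round 4 has {F, B, D, G, C} and table 1 has {E, F, D, C}, leaving only A.
Round 4 already has {F, B, D, G, C, A} and table 5 already has {F, B, C}, so round 4, table 5 must be E.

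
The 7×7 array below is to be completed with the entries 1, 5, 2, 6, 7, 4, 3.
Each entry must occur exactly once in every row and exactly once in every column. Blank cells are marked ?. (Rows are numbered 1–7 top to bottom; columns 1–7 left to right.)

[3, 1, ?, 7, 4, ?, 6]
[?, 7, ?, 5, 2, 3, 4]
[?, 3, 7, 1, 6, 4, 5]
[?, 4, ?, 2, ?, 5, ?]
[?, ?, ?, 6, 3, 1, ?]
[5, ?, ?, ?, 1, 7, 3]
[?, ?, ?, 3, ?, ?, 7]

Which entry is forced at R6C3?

2

Row 1, column 6: row 1 has {1, 6, 7, 4, 3} and column 6 has {1, 5, 7, 4, 3}, leaving only 2.
Row 1, column 3: row 1 has {1, 2, 6, 7, 4, 3} and column 3 has {7}, leaving only 5.
Row 3, column 1: row 3 has {1, 5, 6, 7, 4, 3} and column 1 has {5, 3}, leaving only 2.
Row 4, column 5: row 4 has {5, 2, 4} and column 5 has {1, 2, 6, 4, 3}, leaving only 7.
Row 4, column 7: row 4 has {5, 2, 7, 4} and column 7 has {5, 6, 7, 4, 3}, leaving only 1.
Row 4, column 1: row 4 has {1, 5, 2, 7, 4} and column 1 has {5, 2, 3}, leaving only 6.
Row 2, column 1: row 2 has {5, 2, 7, 4, 3} and column 1 has {5, 2, 6, 3}, leaving only 1.
Row 2, column 3: row 2 has {1, 5, 2, 7, 4, 3} and column 3 has {5, 7}, leaving only 6.
Row 4, column 3: row 4 has {1, 5, 2, 6, 7, 4} and column 3 has {5, 6, 7}, leaving only 3.
Row 5, column 7: row 5 has {1, 6, 3} and column 7 has {1, 5, 6, 7, 4, 3}, leaving only 2.
Row 5, column 2: row 5 has {1, 2, 6, 3} and column 2 has {1, 7, 4, 3}, leaving only 5.
Row 5, column 3: row 5 has {1, 5, 2, 6, 3} and column 3 has {5, 6, 7, 3}, leaving only 4.
Row 6 already has {1, 5, 7, 3} and column 3 already has {5, 6, 7, 4, 3}, so row 6, column 3 must be 2.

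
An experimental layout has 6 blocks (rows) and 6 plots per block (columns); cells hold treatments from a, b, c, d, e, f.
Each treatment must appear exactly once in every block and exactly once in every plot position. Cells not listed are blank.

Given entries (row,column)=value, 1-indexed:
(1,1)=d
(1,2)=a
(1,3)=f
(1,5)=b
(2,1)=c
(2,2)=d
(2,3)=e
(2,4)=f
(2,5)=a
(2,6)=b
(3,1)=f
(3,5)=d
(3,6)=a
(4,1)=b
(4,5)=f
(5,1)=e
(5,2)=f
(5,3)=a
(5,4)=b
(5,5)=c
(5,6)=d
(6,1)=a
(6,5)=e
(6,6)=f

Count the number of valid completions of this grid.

Block 1, plot 4: eliminating its block and plot leaves {c, e}.
Block 1, plot 6: eliminating its block and plot leaves {c, e}.
Block 3, plot 2: eliminating its block and plot leaves {b, c, e}.
Block 3, plot 3: eliminating its block and plot leaves {b, c}.
Block 3, plot 4: eliminating its block and plot leaves {c, e}.
Block 4, plot 2: eliminating its block and plot leaves {c, e}.
Block 4, plot 3: eliminating its block and plot leaves {c, d}.
Block 4, plot 4: eliminating its block and plot leaves {a, c, d, e}.
Block 4, plot 6: eliminating its block and plot leaves {c, e}.
Block 6, plot 2: eliminating its block and plot leaves {b, c}.
Block 6, plot 3: eliminating its block and plot leaves {b, c, d}.
Block 6, plot 4: eliminating its block and plot leaves {c, d}.
Enumerating the assignments across these blanks that avoid any block or plot repeat gives 3 completions.

3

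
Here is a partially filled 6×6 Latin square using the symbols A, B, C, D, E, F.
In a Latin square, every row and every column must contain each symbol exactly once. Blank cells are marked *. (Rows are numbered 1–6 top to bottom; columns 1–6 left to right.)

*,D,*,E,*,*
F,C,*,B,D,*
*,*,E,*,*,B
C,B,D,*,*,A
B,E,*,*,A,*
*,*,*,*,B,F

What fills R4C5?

Row 1, column 1: row 1 has {D, E} and column 1 has {B, C, F}, leaving only A.
Row 1, column 6: row 1 has {A, D, E} and column 6 has {A, B, F}, leaving only C.
Row 1, column 5: row 1 has {A, C, D, E} and column 5 has {A, B, D}, leaving only F.
Row 4 already has {A, B, C, D} and column 5 already has {A, B, D, F}, so row 4, column 5 must be E.

E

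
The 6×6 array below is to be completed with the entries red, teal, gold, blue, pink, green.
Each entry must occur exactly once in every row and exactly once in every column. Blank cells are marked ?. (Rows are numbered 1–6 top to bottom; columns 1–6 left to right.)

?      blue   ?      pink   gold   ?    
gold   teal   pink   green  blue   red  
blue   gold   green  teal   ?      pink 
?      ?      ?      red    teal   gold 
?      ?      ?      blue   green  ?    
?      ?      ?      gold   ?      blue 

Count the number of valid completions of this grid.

3

Row 1, column 1: eliminating its row and column leaves {red, teal, green}.
Row 1, column 3: eliminating its row and column leaves {red, teal}.
Row 1, column 6: eliminating its row and column leaves {teal, green}.
Row 3, column 5: eliminating its row and column leaves {red}.
Row 4, column 1: eliminating its row and column leaves {pink, green}.
Row 4, column 2: eliminating its row and column leaves {pink, green}.
Row 4, column 3: eliminating its row and column leaves {blue}.
Row 5, column 1: eliminating its row and column leaves {red, teal, pink}.
Row 5, column 2: eliminating its row and column leaves {red, pink}.
Row 5, column 3: eliminating its row and column leaves {red, teal, gold}.
Row 5, column 6: eliminating its row and column leaves {teal}.
Row 6, column 1: eliminating its row and column leaves {red, teal, pink, green}.
Row 6, column 2: eliminating its row and column leaves {red, pink, green}.
Row 6, column 3: eliminating its row and column leaves {red, teal}.
Row 6, column 5: eliminating its row and column leaves {red, pink}.
Enumerating the assignments across these blanks that avoid any row or column repeat gives 3 completions.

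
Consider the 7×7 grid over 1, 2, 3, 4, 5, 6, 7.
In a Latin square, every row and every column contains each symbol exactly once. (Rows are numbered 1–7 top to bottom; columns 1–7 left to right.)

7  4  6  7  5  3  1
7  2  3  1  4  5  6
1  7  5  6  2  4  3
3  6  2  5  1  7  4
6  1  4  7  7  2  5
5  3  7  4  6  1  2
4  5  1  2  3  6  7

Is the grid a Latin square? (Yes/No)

No

Row 1 contains 7 twice (at columns 1 and 4); row 5 is also not a permutation.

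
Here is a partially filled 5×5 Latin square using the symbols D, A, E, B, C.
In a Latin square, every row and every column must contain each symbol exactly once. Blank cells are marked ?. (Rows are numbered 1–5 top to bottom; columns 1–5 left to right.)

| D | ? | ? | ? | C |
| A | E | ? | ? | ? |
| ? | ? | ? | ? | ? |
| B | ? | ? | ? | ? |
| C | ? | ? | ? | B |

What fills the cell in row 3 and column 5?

Row 2, column 5: row 2 has {A, E} and column 5 has {B, C}, leaving only D.
Row 3, column 1: row 3 has {} and column 1 has {D, A, B, C}, leaving only E.
Row 3 already has {E} and column 5 already has {D, B, C}, so row 3, column 5 must be A.

A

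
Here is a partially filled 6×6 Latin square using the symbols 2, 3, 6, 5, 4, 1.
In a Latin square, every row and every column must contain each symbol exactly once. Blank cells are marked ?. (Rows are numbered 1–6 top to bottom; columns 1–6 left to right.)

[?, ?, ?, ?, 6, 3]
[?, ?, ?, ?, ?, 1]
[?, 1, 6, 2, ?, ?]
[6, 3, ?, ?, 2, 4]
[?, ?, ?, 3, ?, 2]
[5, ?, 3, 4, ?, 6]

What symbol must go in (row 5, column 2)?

6

Row 3, column 6: row 3 has {2, 6, 1} and column 6 has {2, 3, 6, 4, 1}, leaving only 5.
Row 6, column 2: row 6 has {3, 6, 5, 4} and column 2 has {3, 1}, leaving only 2.
Row 6, column 5: row 6 has {2, 3, 6, 5, 4} and column 5 has {2, 6}, leaving only 1.
Row 5, column 2 is narrowed to {6, 5, 4}.
If it were 5, then row 4, column 4 would be left with no valid symbol.
If it were 4, then row 4, column 4 would be left with no valid symbol.
So row 5, column 2 must be 6.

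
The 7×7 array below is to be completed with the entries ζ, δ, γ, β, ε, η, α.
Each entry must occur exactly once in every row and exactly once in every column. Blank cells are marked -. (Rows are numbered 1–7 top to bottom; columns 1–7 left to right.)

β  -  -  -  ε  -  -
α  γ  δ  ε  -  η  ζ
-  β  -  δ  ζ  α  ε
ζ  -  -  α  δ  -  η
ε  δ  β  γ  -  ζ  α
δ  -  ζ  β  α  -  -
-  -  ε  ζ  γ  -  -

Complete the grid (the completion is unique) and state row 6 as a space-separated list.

Row 6, column 7: row 6 has {ζ, δ, β, α} and column 7 has {ζ, ε, η, α}, leaving only γ.
Row 6, column 6: row 6 has {ζ, δ, γ, β, α} and column 6 has {ζ, η, α}, leaving only ε.
Row 6, column 2: row 6 has {ζ, δ, γ, β, ε, α} and column 2 has {δ, γ, β}, leaving only η.
So row 6 reads: δ η ζ β α ε γ.

δ η ζ β α ε γ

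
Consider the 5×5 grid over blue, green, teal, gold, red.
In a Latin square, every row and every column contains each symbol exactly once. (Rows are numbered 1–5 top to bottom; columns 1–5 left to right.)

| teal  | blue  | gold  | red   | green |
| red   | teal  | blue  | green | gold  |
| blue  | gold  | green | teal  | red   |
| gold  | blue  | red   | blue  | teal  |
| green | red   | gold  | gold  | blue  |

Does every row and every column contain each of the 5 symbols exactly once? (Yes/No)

Row 4 contains blue twice (at columns 2 and 4); row 5 is also not a permutation.

No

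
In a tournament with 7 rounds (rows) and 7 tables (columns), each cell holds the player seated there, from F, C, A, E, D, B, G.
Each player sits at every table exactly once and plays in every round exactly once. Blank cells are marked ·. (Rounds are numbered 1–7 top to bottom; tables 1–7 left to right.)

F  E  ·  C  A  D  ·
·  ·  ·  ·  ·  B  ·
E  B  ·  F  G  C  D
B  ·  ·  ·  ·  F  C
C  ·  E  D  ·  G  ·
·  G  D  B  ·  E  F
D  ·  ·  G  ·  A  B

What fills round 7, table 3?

F

Round 1, table 7: round 1 has {F, C, A, E, D} and table 7 has {F, C, D, B}, leaving only G.
Round 1, table 3: round 1 has {F, C, A, E, D, G} and table 3 has {E, D}, leaving only B.
Round 3, table 3: round 3 has {F, C, E, D, B, G} and table 3 has {E, D, B}, leaving only A.
Round 4, table 3: round 4 has {F, C, B} and table 3 has {A, E, D, B}, leaving only G.
Round 5, table 7: round 5 has {C, E, D, G} and table 7 has {F, C, D, B, G}, leaving only A.
Round 2, table 7: round 2 has {B} and table 7 has {F, C, A, D, B, G}, leaving only E.
Round 2, table 4: round 2 has {E, B} and table 4 has {F, C, D, B, G}, leaving only A.
Round 2, table 1: round 2 has {A, E, B} and table 1 has {F, C, E, D, B}, leaving only G.
Round 4, table 4: round 4 has {F, C, B, G} and table 4 has {F, C, A, D, B, G}, leaving only E.
Round 4, table 5: round 4 has {F, C, E, B, G} and table 5 has {A, G}, leaving only D.
Round 4, table 2: round 4 has {F, C, E, D, B, G} and table 2 has {E, B, G}, leaving only A.
Round 5, table 2: round 5 has {C, A, E, D, G} and table 2 has {A, E, B, G}, leaving only F.
Round 5, table 5: round 5 has {F, C, A, E, D, G} and table 5 has {A, D, G}, leaving only B.
Round 6, table 1: round 6 has {F, E, D, B, G} and table 1 has {F, C, E, D, B, G}, leaving only A.
Round 6, table 5: round 6 has {F, A, E, D, B, G} and table 5 has {A, D, B, G}, leaving only C.
Round 2, table 5: round 2 has {A, E, B, G} and table 5 has {C, A, D, B, G}, leaving only F.
Round 2, table 3: round 2 has {F, A, E, B, G} and table 3 has {A, E, D, B, G}, leaving only C.
Round 7 already has {A, D, B, G} and table 3 already has {C, A, E, D, B, G}, so round 7, table 3 must be F.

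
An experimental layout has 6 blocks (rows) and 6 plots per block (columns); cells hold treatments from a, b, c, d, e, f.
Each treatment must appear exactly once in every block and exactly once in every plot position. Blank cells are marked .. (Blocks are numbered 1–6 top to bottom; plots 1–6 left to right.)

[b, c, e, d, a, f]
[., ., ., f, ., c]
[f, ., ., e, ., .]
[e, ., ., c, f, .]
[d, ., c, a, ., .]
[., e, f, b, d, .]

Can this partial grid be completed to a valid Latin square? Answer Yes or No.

Yes

No block or plot among the givens repeats a symbol, and propagating forced cells runs into no contradiction.
One valid completion exists (for instance, b c e d a f / a d b f e c / f b a e c d / e a d c f b / d f c a b e / c e f b d a).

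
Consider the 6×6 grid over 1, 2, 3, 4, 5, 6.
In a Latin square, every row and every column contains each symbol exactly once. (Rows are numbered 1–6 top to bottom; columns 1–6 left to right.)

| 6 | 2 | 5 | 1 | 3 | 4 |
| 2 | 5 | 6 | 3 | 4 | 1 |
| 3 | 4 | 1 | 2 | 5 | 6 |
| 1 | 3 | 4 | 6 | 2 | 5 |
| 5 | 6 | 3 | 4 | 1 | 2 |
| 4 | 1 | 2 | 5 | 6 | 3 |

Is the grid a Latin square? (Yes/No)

Yes

Each row is a permutation of the 6 symbols, and so is each column.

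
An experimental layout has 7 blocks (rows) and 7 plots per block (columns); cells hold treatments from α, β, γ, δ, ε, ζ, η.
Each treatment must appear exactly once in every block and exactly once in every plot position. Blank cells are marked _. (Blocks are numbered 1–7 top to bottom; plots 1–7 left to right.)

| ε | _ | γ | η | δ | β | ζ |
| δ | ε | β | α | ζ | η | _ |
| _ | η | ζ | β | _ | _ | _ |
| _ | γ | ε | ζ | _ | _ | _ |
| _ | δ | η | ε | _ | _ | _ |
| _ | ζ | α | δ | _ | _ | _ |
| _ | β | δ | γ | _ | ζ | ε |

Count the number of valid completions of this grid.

Block 1, plot 2: eliminating its block and plot leaves {α}.
Block 2, plot 7: eliminating its block and plot leaves {γ}.
Block 3, plot 1: eliminating its block and plot leaves {α, γ}.
Block 3, plot 5: eliminating its block and plot leaves {α, γ, ε}.
Block 3, plot 6: eliminating its block and plot leaves {α, γ, δ, ε}.
Block 3, plot 7: eliminating its block and plot leaves {α, γ, δ}.
Block 4, plot 1: eliminating its block and plot leaves {α, β, η}.
Block 4, plot 5: eliminating its block and plot leaves {α, β, η}.
Block 4, plot 6: eliminating its block and plot leaves {α, δ}.
Block 4, plot 7: eliminating its block and plot leaves {α, β, δ, η}.
Block 5, plot 1: eliminating its block and plot leaves {α, β, γ, ζ}.
Block 5, plot 5: eliminating its block and plot leaves {α, β, γ}.
Block 5, plot 6: eliminating its block and plot leaves {α, γ}.
Block 5, plot 7: eliminating its block and plot leaves {α, β, γ}.
Block 6, plot 1: eliminating its block and plot leaves {β, γ, η}.
Block 6, plot 5: eliminating its block and plot leaves {β, γ, ε, η}.
Block 6, plot 6: eliminating its block and plot leaves {γ, ε}.
Block 6, plot 7: eliminating its block and plot leaves {β, γ, η}.
Block 7, plot 1: eliminating its block and plot leaves {α, η}.
Block 7, plot 5: eliminating its block and plot leaves {α, η}.
Enumerating the assignments across these blanks that avoid any block or plot repeat gives 7 completions.

7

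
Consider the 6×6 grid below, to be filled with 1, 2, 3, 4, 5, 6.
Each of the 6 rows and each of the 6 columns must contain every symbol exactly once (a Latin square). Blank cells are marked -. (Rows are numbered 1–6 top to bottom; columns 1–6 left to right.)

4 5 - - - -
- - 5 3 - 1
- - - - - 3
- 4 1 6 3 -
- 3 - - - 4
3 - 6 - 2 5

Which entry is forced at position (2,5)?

4

Row 4, column 6: row 4 has {1, 3, 4, 6} and column 6 has {1, 3, 4, 5}, leaving only 2.
Row 1, column 6: row 1 has {4, 5} and column 6 has {1, 2, 3, 4, 5}, leaving only 6.
Row 1, column 5: row 1 has {4, 5, 6} and column 5 has {2, 3}, leaving only 1.
Row 1, column 4: row 1 has {1, 4, 5, 6} and column 4 has {3, 6}, leaving only 2.
Row 1, column 3: row 1 has {1, 2, 4, 5, 6} and column 3 has {1, 5, 6}, leaving only 3.
Row 4, column 1: row 4 has {1, 2, 3, 4, 6} and column 1 has {3, 4}, leaving only 5.
Row 5, column 3: row 5 has {3, 4} and column 3 has {1, 3, 5, 6}, leaving only 2.
Row 3, column 3: row 3 has {3} and column 3 has {1, 2, 3, 5, 6}, leaving only 4.
Row 6, column 2: row 6 has {2, 3, 5, 6} and column 2 has {3, 4, 5}, leaving only 1.
Row 6, column 4: row 6 has {1, 2, 3, 5, 6} and column 4 has {2, 3, 6}, leaving only 4.
Row 2, column 5 is narrowed to {4, 6}.
If it were 6, then row 2, column 2 would be left with no valid symbol.
So row 2, column 5 must be 4.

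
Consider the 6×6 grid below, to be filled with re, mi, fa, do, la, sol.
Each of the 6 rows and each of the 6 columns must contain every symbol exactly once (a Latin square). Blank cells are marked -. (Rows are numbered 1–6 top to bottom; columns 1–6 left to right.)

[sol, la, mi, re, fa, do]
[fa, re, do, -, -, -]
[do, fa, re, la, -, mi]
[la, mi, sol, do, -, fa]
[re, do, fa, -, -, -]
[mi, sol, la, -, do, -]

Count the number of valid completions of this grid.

2

Row 2, column 4: eliminating its row and column leaves {mi, sol}.
Row 2, column 5: eliminating its row and column leaves {mi, la, sol}.
Row 2, column 6: eliminating its row and column leaves {la, sol}.
Row 3, column 5: eliminating its row and column leaves {sol}.
Row 4, column 5: eliminating its row and column leaves {re}.
Row 5, column 4: eliminating its row and column leaves {mi, sol}.
Row 5, column 5: eliminating its row and column leaves {mi, la, sol}.
Row 5, column 6: eliminating its row and column leaves {la, sol}.
Row 6, column 4: eliminating its row and column leaves {fa}.
Row 6, column 6: eliminating its row and column leaves {re}.
Enumerating the assignments across these blanks that avoid any row or column repeat gives 2 completions.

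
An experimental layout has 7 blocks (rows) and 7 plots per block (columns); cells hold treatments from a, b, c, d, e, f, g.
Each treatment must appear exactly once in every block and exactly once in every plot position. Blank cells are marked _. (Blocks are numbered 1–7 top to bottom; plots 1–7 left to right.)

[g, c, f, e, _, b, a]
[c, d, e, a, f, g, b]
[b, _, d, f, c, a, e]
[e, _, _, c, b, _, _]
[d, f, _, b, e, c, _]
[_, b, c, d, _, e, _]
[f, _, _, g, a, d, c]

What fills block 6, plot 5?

g

Block 6 already has {b, c, d, e} and plot 5 already has {a, b, c, e, f}, so block 6, plot 5 must be g.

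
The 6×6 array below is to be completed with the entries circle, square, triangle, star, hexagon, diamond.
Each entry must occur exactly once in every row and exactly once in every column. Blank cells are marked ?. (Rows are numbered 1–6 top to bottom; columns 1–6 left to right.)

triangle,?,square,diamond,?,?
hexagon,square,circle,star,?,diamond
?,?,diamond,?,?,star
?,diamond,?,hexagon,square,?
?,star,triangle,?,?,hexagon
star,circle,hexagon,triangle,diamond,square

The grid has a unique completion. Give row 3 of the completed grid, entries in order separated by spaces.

Row 1, column 2: row 1 has {square, triangle, diamond} and column 2 has {circle, square, star, diamond}, leaving only hexagon.
Row 3, column 2: row 3 has {star, diamond} and column 2 has {circle, square, star, hexagon, diamond}, leaving only triangle.
Row 1, column 6: row 1 has {square, triangle, hexagon, diamond} and column 6 has {square, star, hexagon, diamond}, leaving only circle.
Row 1, column 5: row 1 has {circle, square, triangle, hexagon, diamond} and column 5 has {square, diamond}, leaving only star.
Row 2, column 5: row 2 has {circle, square, star, hexagon, diamond} and column 5 has {square, star, diamond}, leaving only triangle.
Row 4, column 1: row 4 has {square, hexagon, diamond} and column 1 has {triangle, star, hexagon}, leaving only circle.
Row 3, column 1: row 3 has {triangle, star, diamond} and column 1 has {circle, triangle, star, hexagon}, leaving only square.
Row 3, column 4: row 3 has {square, triangle, star, diamond} and column 4 has {triangle, star, hexagon, diamond}, leaving only circle.
Row 3, column 5: row 3 has {circle, square, triangle, star, diamond} and column 5 has {square, triangle, star, diamond}, leaving only hexagon.
So row 3 reads: square triangle diamond circle hexagon star.

square triangle diamond circle hexagon star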